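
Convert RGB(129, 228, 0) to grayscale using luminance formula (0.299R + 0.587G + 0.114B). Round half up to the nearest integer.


Gray = 0.299×R + 0.587×G + 0.114×B
Gray = 0.299×129 + 0.587×228 + 0.114×0
Gray = 38.571 + 133.836 + 0.000
Gray = 172.407 → round half up → 172
Gray = 172


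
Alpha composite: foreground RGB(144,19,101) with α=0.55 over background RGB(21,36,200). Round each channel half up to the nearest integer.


C = α×F + (1-α)×B, with 1-α = 0.45
R: 0.55×144 + 0.45×21 = 79.20 + 9.45 = 88.65 → 89
G: 0.55×19 + 0.45×36 = 10.45 + 16.20 = 26.65 → 27
B: 0.55×101 + 0.45×200 = 55.55 + 90.00 = 145.55 → 146
= RGB(89, 27, 146)


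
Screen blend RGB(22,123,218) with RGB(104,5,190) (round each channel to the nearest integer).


Screen: C = 255 - (255-A)×(255-B)/255, rounded to nearest integer
R: 255 - (255-22)×(255-104)/255 = 255 - 35183/255 ≈ 255 - 137.973 = 117.027 → 117
G: 255 - (255-123)×(255-5)/255 = 255 - 33000/255 ≈ 255 - 129.412 = 125.588 → 126
B: 255 - (255-218)×(255-190)/255 = 255 - 2405/255 ≈ 255 - 9.431 = 245.569 → 246
= RGB(117, 126, 246)


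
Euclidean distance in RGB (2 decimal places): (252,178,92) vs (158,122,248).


d = √[(R₁-R₂)² + (G₁-G₂)² + (B₁-B₂)²]
d = √[(252-158)² + (178-122)² + (92-248)²]
d = √[8836 + 3136 + 24336]
d = √36308
d ≈ 190.55


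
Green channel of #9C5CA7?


Color: #9C5CA7
R = 9C = 156
G = 5C = 92
B = A7 = 167
Green = 92


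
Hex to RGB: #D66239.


D6 → 214 (R)
62 → 98 (G)
39 → 57 (B)
= RGB(214, 98, 57)


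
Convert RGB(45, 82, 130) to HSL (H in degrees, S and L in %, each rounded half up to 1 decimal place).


Normalize: R'=45/255≈0.1765, G'=82/255≈0.3216, B'=130/255≈0.5098
Max=130/255, Min=45/255, Δ=Max-Min=85/255
L = (Max+Min)/2 = (130+45)/510 = 175/510 = 0.34313… → L = 34.3%
L ≤ 0.5 → S = Δ/(Max+Min) = 85/(130+45) = 85/175 = 0.48571… → S = 48.6%
(the 1/255 factors cancel in S and H, so raw channel differences can be used)
Max is B' → H = 60 × ((R-G)/Δ + 4) = 60 × ((45-82)/85 + 4)
  -37/85 + 4 = -0.4352… + 4 = 3.5647…
  H = 60 × 3.5647… = 213.882…° → H = 213.9°
= HSL(213.9°, 48.6%, 34.3%)


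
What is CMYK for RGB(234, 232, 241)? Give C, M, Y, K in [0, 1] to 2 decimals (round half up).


R'=234/255≈0.9176, G'=232/255≈0.9098, B'=241/255≈0.9451
K = 1 - max(R',G',B') = 1 - 241/255 = 14/255 = 0.05490… → 0.05
(1-R'-K)/(1-K) simplifies to (max-R)/max with max = 241:
C = (241-234)/241 = 7/241 = 0.02904… → 0.03
M = (241-232)/241 = 9/241 = 0.03734… → 0.04
Y = (241-241)/241 = 0/241 = 0 → 0.00
= CMYK(0.03, 0.04, 0.00, 0.05)


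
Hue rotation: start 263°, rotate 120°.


New hue = (H + rotation) mod 360
New hue = (263 + 120) mod 360
= 383 mod 360
= 23°


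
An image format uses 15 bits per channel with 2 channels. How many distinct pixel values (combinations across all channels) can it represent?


Total bits = 15 bits/channel × 2 channels = 30 bits
Distinct pixel values = 2^30
= 1,073,741,824 pixel values


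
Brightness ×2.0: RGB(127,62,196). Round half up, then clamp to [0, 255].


Multiply each channel by 2.0, round half up, clamp to [0, 255]
R: 127×2.0 = 254
G: 62×2.0 = 124
B: 196×2.0 = 392 → clamp → 255
= RGB(254, 124, 255)


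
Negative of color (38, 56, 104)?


Invert: (255-R, 255-G, 255-B)
R: 255-38 = 217
G: 255-56 = 199
B: 255-104 = 151
= RGB(217, 199, 151)


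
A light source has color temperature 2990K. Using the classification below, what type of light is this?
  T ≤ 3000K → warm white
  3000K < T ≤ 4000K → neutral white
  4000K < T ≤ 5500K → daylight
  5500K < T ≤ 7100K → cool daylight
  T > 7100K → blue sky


Temperature: 2990K
2990K ≤ 3000K → warm white
Classification: warm white


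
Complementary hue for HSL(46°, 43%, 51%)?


Complement = opposite side of color wheel = hue + 180°
H' = (46 + 180) mod 360 = 226°
S and L unchanged.
= HSL(226°, 43%, 51%)


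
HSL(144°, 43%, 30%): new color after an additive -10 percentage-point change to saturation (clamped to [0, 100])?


Original S = 43%
Adjustment = -10 percentage points
New S = 43 + (-10) = 33
Clamp to [0, 100] → 33
= HSL(144°, 33%, 30%)


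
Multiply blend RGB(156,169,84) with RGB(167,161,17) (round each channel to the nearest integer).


Multiply: C = A×B/255, rounded to nearest integer
R: 156×167/255 = 26052/255 ≈ 102.165 → 102
G: 169×161/255 = 27209/255 ≈ 106.702 → 107
B: 84×17/255 = 1428/255 ≈ 5.600 → 6
= RGB(102, 107, 6)


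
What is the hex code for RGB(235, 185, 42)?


R = 235 → EB (hex)
G = 185 → B9 (hex)
B = 42 → 2A (hex)
Hex = #EBB92A


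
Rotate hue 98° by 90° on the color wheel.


New hue = (H + rotation) mod 360
New hue = (98 + 90) mod 360
= 188 mod 360
= 188°


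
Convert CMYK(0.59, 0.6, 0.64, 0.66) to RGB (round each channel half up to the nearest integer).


R = 255 × (1-C) × (1-K) = 255 × 0.41 × 0.34 = 35.547 → 36
G = 255 × (1-M) × (1-K) = 255 × 0.40 × 0.34 = 34.68 → 35
B = 255 × (1-Y) × (1-K) = 255 × 0.36 × 0.34 = 31.212 → 31
= RGB(36, 35, 31)


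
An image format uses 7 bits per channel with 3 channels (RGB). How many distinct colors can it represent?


Total bits = 7 bits/channel × 3 channels = 21 bits
Distinct colors = 2^21
= 2,097,152 colors


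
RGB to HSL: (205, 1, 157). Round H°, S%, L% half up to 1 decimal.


Normalize: R'=205/255≈0.8039, G'=1/255≈0.0039, B'=157/255≈0.6157
Max=205/255, Min=1/255, Δ=Max-Min=204/255
L = (Max+Min)/2 = (205+1)/510 = 206/510 = 0.40392… → L = 40.4%
L ≤ 0.5 → S = Δ/(Max+Min) = 204/(205+1) = 204/206 = 0.99029… → S = 99.0%
(the 1/255 factors cancel in S and H, so raw channel differences can be used)
Max is R' → H = 60 × (((G-B)/Δ) mod 6) = 60 × (((1-157)/204) mod 6)
  (-156)/204 = -0.7647…; negative, so add 6 → 5.2352…
  H = 60 × 5.2352… = 314.117…° → H = 314.1°
= HSL(314.1°, 99.0%, 40.4%)


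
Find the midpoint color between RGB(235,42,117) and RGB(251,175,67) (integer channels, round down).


Midpoint: each channel = ⌊(C₁+C₂)/2⌋
R: ⌊(235+251)/2⌋ = 243
G: ⌊(42+175)/2⌋ = 108
B: ⌊(117+67)/2⌋ = 92
= RGB(243, 108, 92)


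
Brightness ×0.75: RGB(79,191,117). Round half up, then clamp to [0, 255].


Multiply each channel by 0.75, round half up, clamp to [0, 255]
R: 79×0.75 = 59.25 → round → 59
G: 191×0.75 = 143.25 → round → 143
B: 117×0.75 = 87.75 → round → 88
= RGB(59, 143, 88)


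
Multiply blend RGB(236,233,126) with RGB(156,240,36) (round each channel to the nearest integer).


Multiply: C = A×B/255, rounded to nearest integer
R: 236×156/255 = 36816/255 ≈ 144.376 → 144
G: 233×240/255 = 55920/255 ≈ 219.294 → 219
B: 126×36/255 = 4536/255 ≈ 17.788 → 18
= RGB(144, 219, 18)


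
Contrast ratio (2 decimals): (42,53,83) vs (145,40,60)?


Linearize each sRGB channel c=v/255: c/12.92 if c ≤ 0.04045 else ((c+0.055)/1.055)^2.4
L = 0.2126×R_lin + 0.7152×G_lin + 0.0722×B_lin
Color 1 (42,53,83):
  R=42: 42/255≈0.1647 > 0.04045 → ((0.1647+0.055)/1.055)^2.4 ≈ 0.02315
  G=53: 53/255≈0.2078 > 0.04045 → ((0.2078+0.055)/1.055)^2.4 ≈ 0.03560
  B=83: 83/255≈0.3255 > 0.04045 → ((0.3255+0.055)/1.055)^2.4 ≈ 0.08650
  L1 = 0.2126×0.02315 + 0.7152×0.03560 + 0.0722×0.08650 ≈ 0.03663
Color 2 (145,40,60):
  R=145: 145/255≈0.5686 > 0.04045 → ((0.5686+0.055)/1.055)^2.4 ≈ 0.28315
  G=40: 40/255≈0.1569 > 0.04045 → ((0.1569+0.055)/1.055)^2.4 ≈ 0.02122
  B=60: 60/255≈0.2353 > 0.04045 → ((0.2353+0.055)/1.055)^2.4 ≈ 0.04519
  L2 = 0.2126×0.28315 + 0.7152×0.02122 + 0.0722×0.04519 ≈ 0.07864
Lighter = 0.07864, Darker = 0.03663
Ratio = (L_lighter + 0.05) / (L_darker + 0.05)
Ratio = (0.07864 + 0.05) / (0.03663 + 0.05) = 0.12864 / 0.08663 ≈ 1.4849
Ratio ≈ 1.48:1


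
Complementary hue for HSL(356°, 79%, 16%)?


Complement = opposite side of color wheel = hue + 180°
H' = (356 + 180) mod 360 = 176°
S and L unchanged.
= HSL(176°, 79%, 16%)


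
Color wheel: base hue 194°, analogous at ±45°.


Base hue: 194°
Left analog: (194 - 45) mod 360 = 149°
Right analog: (194 + 45) mod 360 = 239°
Analogous hues = 149° and 239°


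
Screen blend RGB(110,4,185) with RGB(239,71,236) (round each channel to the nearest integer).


Screen: C = 255 - (255-A)×(255-B)/255, rounded to nearest integer
R: 255 - (255-110)×(255-239)/255 = 255 - 2320/255 ≈ 255 - 9.098 = 245.902 → 246
G: 255 - (255-4)×(255-71)/255 = 255 - 46184/255 ≈ 255 - 181.114 = 73.886 → 74
B: 255 - (255-185)×(255-236)/255 = 255 - 1330/255 ≈ 255 - 5.216 = 249.784 → 250
= RGB(246, 74, 250)


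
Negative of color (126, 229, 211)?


Invert: (255-R, 255-G, 255-B)
R: 255-126 = 129
G: 255-229 = 26
B: 255-211 = 44
= RGB(129, 26, 44)


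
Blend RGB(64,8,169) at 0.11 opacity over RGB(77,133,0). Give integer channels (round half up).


C = α×F + (1-α)×B, with 1-α = 0.89
R: 0.11×64 + 0.89×77 = 7.04 + 68.53 = 75.57 → 76
G: 0.11×8 + 0.89×133 = 0.88 + 118.37 = 119.25 → 119
B: 0.11×169 + 0.89×0 = 18.59 + 0.00 = 18.59 → 19
= RGB(76, 119, 19)


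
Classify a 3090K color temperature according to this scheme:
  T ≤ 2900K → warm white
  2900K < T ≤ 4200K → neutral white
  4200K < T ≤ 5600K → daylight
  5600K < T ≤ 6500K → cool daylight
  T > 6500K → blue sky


Temperature: 3090K
2900K < 3090K ≤ 4200K → neutral white
Classification: neutral white


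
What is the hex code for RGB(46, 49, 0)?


R = 46 → 2E (hex)
G = 49 → 31 (hex)
B = 0 → 00 (hex)
Hex = #2E3100


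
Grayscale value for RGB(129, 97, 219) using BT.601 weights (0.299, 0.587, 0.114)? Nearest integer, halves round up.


Gray = 0.299×R + 0.587×G + 0.114×B
Gray = 0.299×129 + 0.587×97 + 0.114×219
Gray = 38.571 + 56.939 + 24.966
Gray = 120.476 → round half up → 120
Gray = 120


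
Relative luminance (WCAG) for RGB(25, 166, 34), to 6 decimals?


Linearize each channel (sRGB transfer function): c = v/255; c_lin = c/12.92 if c ≤ 0.04045, else ((c+0.055)/1.055)^2.4
  R: 25/255 ≈ 0.098039 > 0.04045 → ((0.098039+0.055)/1.055)^2.4 ≈ 0.009721
  G: 166/255 ≈ 0.650980 > 0.04045 → ((0.650980+0.055)/1.055)^2.4 ≈ 0.381326
  B: 34/255 ≈ 0.133333 > 0.04045 → ((0.133333+0.055)/1.055)^2.4 ≈ 0.015996
R_lin = 0.009721, G_lin = 0.381326, B_lin = 0.015996
L = 0.2126×R + 0.7152×G + 0.0722×B
L = 0.2126×0.009721 + 0.7152×0.381326 + 0.0722×0.015996
L ≈ 0.275946


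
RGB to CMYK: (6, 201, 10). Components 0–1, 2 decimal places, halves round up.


R'=6/255≈0.0235, G'=201/255≈0.7882, B'=10/255≈0.0392
K = 1 - max(R',G',B') = 1 - 201/255 = 54/255 = 0.21176… → 0.21
(1-R'-K)/(1-K) simplifies to (max-R)/max with max = 201:
C = (201-6)/201 = 195/201 = 0.97014… → 0.97
M = (201-201)/201 = 0/201 = 0 → 0.00
Y = (201-10)/201 = 191/201 = 0.95024… → 0.95
= CMYK(0.97, 0.00, 0.95, 0.21)


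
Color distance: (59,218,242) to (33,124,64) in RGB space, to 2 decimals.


d = √[(R₁-R₂)² + (G₁-G₂)² + (B₁-B₂)²]
d = √[(59-33)² + (218-124)² + (242-64)²]
d = √[676 + 8836 + 31684]
d = √41196
d ≈ 202.97


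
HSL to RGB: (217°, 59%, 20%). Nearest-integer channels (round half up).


H=217°, S=0.59, L=0.20
C = (1-|2L-1|)×S = (1-|-0.60|)×0.59 = 0.236
H' = H/60 = 217/60 ≈ 3.6167; X = C×(1-|H' mod 2 - 1|) ≈ 0.0905
m = L - C/2 = 0.20 - 0.118 = 0.082
Sector ⌊H'⌋ = 3 → (R',G',B') = (0.0, ≈0.0905, 0.236)
RGB = ((R'+m)×255, (G'+m)×255, (B'+m)×255) = (20.91, 43.979, 81.09)
Round half up → RGB(21, 44, 81)


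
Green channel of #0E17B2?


Color: #0E17B2
R = 0E = 14
G = 17 = 23
B = B2 = 178
Green = 23


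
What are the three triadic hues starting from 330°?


Triadic: equally spaced at 120° intervals
H1 = 330°
H2 = (330 + 120) mod 360 = 90°
H3 = (330 + 240) mod 360 = 210°
Triadic = 330°, 90°, 210°


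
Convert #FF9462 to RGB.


FF → 255 (R)
94 → 148 (G)
62 → 98 (B)
= RGB(255, 148, 98)


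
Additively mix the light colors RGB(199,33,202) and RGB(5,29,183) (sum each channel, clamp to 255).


Additive: each channel = min(255, C₁+C₂)
R: 199+5 = 204 → 204
G: 33+29 = 62 → 62
B: 202+183 = 385 → 255
= RGB(204, 62, 255)


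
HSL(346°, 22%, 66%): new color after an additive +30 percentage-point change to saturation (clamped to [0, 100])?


Original S = 22%
Adjustment = +30 percentage points
New S = 22 + (30) = 52
Clamp to [0, 100] → 52
= HSL(346°, 52%, 66%)


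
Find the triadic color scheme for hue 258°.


Triadic: equally spaced at 120° intervals
H1 = 258°
H2 = (258 + 120) mod 360 = 18°
H3 = (258 + 240) mod 360 = 138°
Triadic = 258°, 18°, 138°


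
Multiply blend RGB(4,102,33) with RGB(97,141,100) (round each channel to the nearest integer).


Multiply: C = A×B/255, rounded to nearest integer
R: 4×97/255 = 388/255 ≈ 1.522 → 2
G: 102×141/255 = 14382/255 ≈ 56.400 → 56
B: 33×100/255 = 3300/255 ≈ 12.941 → 13
= RGB(2, 56, 13)


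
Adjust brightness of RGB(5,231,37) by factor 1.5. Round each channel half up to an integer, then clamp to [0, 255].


Multiply each channel by 1.5, round half up, clamp to [0, 255]
R: 5×1.5 = 7.5 → round → 8
G: 231×1.5 = 346.5 → round → 347 → clamp → 255
B: 37×1.5 = 55.5 → round → 56
= RGB(8, 255, 56)


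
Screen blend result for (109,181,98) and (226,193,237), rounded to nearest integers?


Screen: C = 255 - (255-A)×(255-B)/255, rounded to nearest integer
R: 255 - (255-109)×(255-226)/255 = 255 - 4234/255 ≈ 255 - 16.604 = 238.396 → 238
G: 255 - (255-181)×(255-193)/255 = 255 - 4588/255 ≈ 255 - 17.992 = 237.008 → 237
B: 255 - (255-98)×(255-237)/255 = 255 - 2826/255 ≈ 255 - 11.082 = 243.918 → 244
= RGB(238, 237, 244)


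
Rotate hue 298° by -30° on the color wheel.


New hue = (H + rotation) mod 360
New hue = (298 -30) mod 360
= 268 mod 360
= 268°


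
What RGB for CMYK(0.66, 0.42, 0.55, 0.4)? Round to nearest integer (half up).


R = 255 × (1-C) × (1-K) = 255 × 0.34 × 0.60 = 52.02 → 52
G = 255 × (1-M) × (1-K) = 255 × 0.58 × 0.60 = 88.74 → 89
B = 255 × (1-Y) × (1-K) = 255 × 0.45 × 0.60 = 68.85 → 69
= RGB(52, 89, 69)


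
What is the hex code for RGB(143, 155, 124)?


R = 143 → 8F (hex)
G = 155 → 9B (hex)
B = 124 → 7C (hex)
Hex = #8F9B7C


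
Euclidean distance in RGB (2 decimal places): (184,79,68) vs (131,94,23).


d = √[(R₁-R₂)² + (G₁-G₂)² + (B₁-B₂)²]
d = √[(184-131)² + (79-94)² + (68-23)²]
d = √[2809 + 225 + 2025]
d = √5059
d ≈ 71.13


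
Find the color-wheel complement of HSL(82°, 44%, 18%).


Complement = opposite side of color wheel = hue + 180°
H' = (82 + 180) mod 360 = 262°
S and L unchanged.
= HSL(262°, 44%, 18%)


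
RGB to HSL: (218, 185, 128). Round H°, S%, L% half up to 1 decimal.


Normalize: R'=218/255≈0.8549, G'=185/255≈0.7255, B'=128/255≈0.5020
Max=218/255, Min=128/255, Δ=Max-Min=90/255
L = (Max+Min)/2 = (218+128)/510 = 346/510 = 0.67843… → L = 67.8%
L > 0.5 → S = Δ/(2-Max-Min) = 90/(510-218-128) = 90/164 = 0.54878… → S = 54.9%
(the 1/255 factors cancel in S and H, so raw channel differences can be used)
Max is R' → H = 60 × (((G-B)/Δ) mod 6) = 60 × (((185-128)/90) mod 6)
  57/90 = 0.6333…
  H = 60 × 0.6333… = 38° → H = 38.0°
= HSL(38.0°, 54.9%, 67.8%)


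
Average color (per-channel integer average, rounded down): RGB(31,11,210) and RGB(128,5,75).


Midpoint: each channel = ⌊(C₁+C₂)/2⌋
R: ⌊(31+128)/2⌋ = 79
G: ⌊(11+5)/2⌋ = 8
B: ⌊(210+75)/2⌋ = 142
= RGB(79, 8, 142)


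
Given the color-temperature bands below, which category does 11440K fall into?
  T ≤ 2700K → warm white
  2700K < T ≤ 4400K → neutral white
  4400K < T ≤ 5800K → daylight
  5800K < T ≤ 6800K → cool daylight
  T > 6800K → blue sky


Temperature: 11440K
11440K > 6800K → blue sky
Classification: blue sky


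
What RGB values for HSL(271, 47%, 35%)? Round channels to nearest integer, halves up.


H=271°, S=0.47, L=0.35
C = (1-|2L-1|)×S = (1-|-0.30|)×0.47 = 0.329
H' = H/60 = 271/60 ≈ 4.5167; X = C×(1-|H' mod 2 - 1|) ≈ 0.1700
m = L - C/2 = 0.35 - 0.1645 = 0.1855
Sector ⌊H'⌋ = 4 → (R',G',B') = (≈0.1700, 0.0, 0.329)
RGB = ((R'+m)×255, (G'+m)×255, (B'+m)×255) = (90.64825, 47.3025, 131.1975)
Round half up → RGB(91, 47, 131)


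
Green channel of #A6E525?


Color: #A6E525
R = A6 = 166
G = E5 = 229
B = 25 = 37
Green = 229


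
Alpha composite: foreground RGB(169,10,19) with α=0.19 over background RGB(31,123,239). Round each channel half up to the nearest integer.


C = α×F + (1-α)×B, with 1-α = 0.81
R: 0.19×169 + 0.81×31 = 32.11 + 25.11 = 57.22 → 57
G: 0.19×10 + 0.81×123 = 1.90 + 99.63 = 101.53 → 102
B: 0.19×19 + 0.81×239 = 3.61 + 193.59 = 197.20 → 197
= RGB(57, 102, 197)


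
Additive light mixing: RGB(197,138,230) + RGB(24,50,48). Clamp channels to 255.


Additive: each channel = min(255, C₁+C₂)
R: 197+24 = 221 → 221
G: 138+50 = 188 → 188
B: 230+48 = 278 → 255
= RGB(221, 188, 255)


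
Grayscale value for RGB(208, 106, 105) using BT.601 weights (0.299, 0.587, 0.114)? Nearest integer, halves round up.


Gray = 0.299×R + 0.587×G + 0.114×B
Gray = 0.299×208 + 0.587×106 + 0.114×105
Gray = 62.192 + 62.222 + 11.970
Gray = 136.384 → round half up → 136
Gray = 136


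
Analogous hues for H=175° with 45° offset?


Base hue: 175°
Left analog: (175 - 45) mod 360 = 130°
Right analog: (175 + 45) mod 360 = 220°
Analogous hues = 130° and 220°


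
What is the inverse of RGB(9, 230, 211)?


Invert: (255-R, 255-G, 255-B)
R: 255-9 = 246
G: 255-230 = 25
B: 255-211 = 44
= RGB(246, 25, 44)


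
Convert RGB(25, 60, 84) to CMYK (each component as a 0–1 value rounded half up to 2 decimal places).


R'=25/255≈0.0980, G'=60/255≈0.2353, B'=84/255≈0.3294
K = 1 - max(R',G',B') = 1 - 84/255 = 171/255 = 0.67058… → 0.67
(1-R'-K)/(1-K) simplifies to (max-R)/max with max = 84:
C = (84-25)/84 = 59/84 = 0.70238… → 0.70
M = (84-60)/84 = 24/84 = 0.28571… → 0.29
Y = (84-84)/84 = 0/84 = 0 → 0.00
= CMYK(0.70, 0.29, 0.00, 0.67)


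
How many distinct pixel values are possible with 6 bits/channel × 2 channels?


Total bits = 6 bits/channel × 2 channels = 12 bits
Distinct pixel values = 2^12
= 4,096 pixel values


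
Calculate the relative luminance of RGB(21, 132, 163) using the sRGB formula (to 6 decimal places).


Linearize each channel (sRGB transfer function): c = v/255; c_lin = c/12.92 if c ≤ 0.04045, else ((c+0.055)/1.055)^2.4
  R: 21/255 ≈ 0.082353 > 0.04045 → ((0.082353+0.055)/1.055)^2.4 ≈ 0.007499
  G: 132/255 ≈ 0.517647 > 0.04045 → ((0.517647+0.055)/1.055)^2.4 ≈ 0.230740
  B: 163/255 ≈ 0.639216 > 0.04045 → ((0.639216+0.055)/1.055)^2.4 ≈ 0.366253
R_lin = 0.007499, G_lin = 0.230740, B_lin = 0.366253
L = 0.2126×R + 0.7152×G + 0.0722×B
L = 0.2126×0.007499 + 0.7152×0.230740 + 0.0722×0.366253
L ≈ 0.193063


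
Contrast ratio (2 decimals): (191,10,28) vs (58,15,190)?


Linearize each sRGB channel c=v/255: c/12.92 if c ≤ 0.04045 else ((c+0.055)/1.055)^2.4
L = 0.2126×R_lin + 0.7152×G_lin + 0.0722×B_lin
Color 1 (191,10,28):
  R=191: 191/255≈0.7490 > 0.04045 → ((0.7490+0.055)/1.055)^2.4 ≈ 0.52100
  G=10: 10/255≈0.0392 ≤ 0.04045 → 0.0392/12.92 ≈ 0.00304
  B=28: 28/255≈0.1098 > 0.04045 → ((0.1098+0.055)/1.055)^2.4 ≈ 0.01161
  L1 = 0.2126×0.52100 + 0.7152×0.00304 + 0.0722×0.01161 ≈ 0.11377
Color 2 (58,15,190):
  R=58: 58/255≈0.2275 > 0.04045 → ((0.2275+0.055)/1.055)^2.4 ≈ 0.04231
  G=15: 15/255≈0.0588 > 0.04045 → ((0.0588+0.055)/1.055)^2.4 ≈ 0.00478
  B=190: 190/255≈0.7451 > 0.04045 → ((0.7451+0.055)/1.055)^2.4 ≈ 0.51492
  L2 = 0.2126×0.04231 + 0.7152×0.00478 + 0.0722×0.51492 ≈ 0.04959
Lighter = 0.11377, Darker = 0.04959
Ratio = (L_lighter + 0.05) / (L_darker + 0.05)
Ratio = (0.11377 + 0.05) / (0.04959 + 0.05) = 0.16377 / 0.09959 ≈ 1.6445
Ratio ≈ 1.64:1


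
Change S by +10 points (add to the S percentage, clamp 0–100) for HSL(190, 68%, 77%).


Original S = 68%
Adjustment = +10 percentage points
New S = 68 + (10) = 78
Clamp to [0, 100] → 78
= HSL(190°, 78%, 77%)


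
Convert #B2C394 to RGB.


B2 → 178 (R)
C3 → 195 (G)
94 → 148 (B)
= RGB(178, 195, 148)


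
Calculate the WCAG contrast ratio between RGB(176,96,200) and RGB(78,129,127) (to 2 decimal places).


Linearize each sRGB channel c=v/255: c/12.92 if c ≤ 0.04045 else ((c+0.055)/1.055)^2.4
L = 0.2126×R_lin + 0.7152×G_lin + 0.0722×B_lin
Color 1 (176,96,200):
  R=176: 176/255≈0.6902 > 0.04045 → ((0.6902+0.055)/1.055)^2.4 ≈ 0.43415
  G=96: 96/255≈0.3765 > 0.04045 → ((0.3765+0.055)/1.055)^2.4 ≈ 0.11697
  B=200: 200/255≈0.7843 > 0.04045 → ((0.7843+0.055)/1.055)^2.4 ≈ 0.57758
  L1 = 0.2126×0.43415 + 0.7152×0.11697 + 0.0722×0.57758 ≈ 0.21766
Color 2 (78,129,127):
  R=78: 78/255≈0.3059 > 0.04045 → ((0.3059+0.055)/1.055)^2.4 ≈ 0.07619
  G=129: 129/255≈0.5059 > 0.04045 → ((0.5059+0.055)/1.055)^2.4 ≈ 0.21953
  B=127: 127/255≈0.4980 > 0.04045 → ((0.4980+0.055)/1.055)^2.4 ≈ 0.21223
  L2 = 0.2126×0.07619 + 0.7152×0.21953 + 0.0722×0.21223 ≈ 0.18853
Lighter = 0.21766, Darker = 0.18853
Ratio = (L_lighter + 0.05) / (L_darker + 0.05)
Ratio = (0.21766 + 0.05) / (0.18853 + 0.05) = 0.26766 / 0.23853 ≈ 1.1221
Ratio ≈ 1.12:1


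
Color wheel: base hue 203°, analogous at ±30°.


Base hue: 203°
Left analog: (203 - 30) mod 360 = 173°
Right analog: (203 + 30) mod 360 = 233°
Analogous hues = 173° and 233°


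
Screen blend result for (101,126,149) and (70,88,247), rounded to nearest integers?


Screen: C = 255 - (255-A)×(255-B)/255, rounded to nearest integer
R: 255 - (255-101)×(255-70)/255 = 255 - 28490/255 ≈ 255 - 111.725 = 143.275 → 143
G: 255 - (255-126)×(255-88)/255 = 255 - 21543/255 ≈ 255 - 84.482 = 170.518 → 171
B: 255 - (255-149)×(255-247)/255 = 255 - 848/255 ≈ 255 - 3.325 = 251.675 → 252
= RGB(143, 171, 252)


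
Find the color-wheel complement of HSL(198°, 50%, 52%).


Complement = opposite side of color wheel = hue + 180°
H' = (198 + 180) mod 360 = 18°
S and L unchanged.
= HSL(18°, 50%, 52%)


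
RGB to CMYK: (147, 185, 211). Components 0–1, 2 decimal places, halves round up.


R'=147/255≈0.5765, G'=185/255≈0.7255, B'=211/255≈0.8275
K = 1 - max(R',G',B') = 1 - 211/255 = 44/255 = 0.17254… → 0.17
(1-R'-K)/(1-K) simplifies to (max-R)/max with max = 211:
C = (211-147)/211 = 64/211 = 0.30331… → 0.30
M = (211-185)/211 = 26/211 = 0.12322… → 0.12
Y = (211-211)/211 = 0/211 = 0 → 0.00
= CMYK(0.30, 0.12, 0.00, 0.17)


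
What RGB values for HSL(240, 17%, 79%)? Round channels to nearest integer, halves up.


H=240°, S=0.17, L=0.79
C = (1-|2L-1|)×S = (1-|0.58|)×0.17 = 0.0714
H' = H/60 = 240/60 ≈ 4.0000; X = C×(1-|H' mod 2 - 1|) = 0.0
m = L - C/2 = 0.79 - 0.0357 = 0.7543
Sector ⌊H'⌋ = 4 → (R',G',B') = (0.0, 0.0, 0.0714)
RGB = ((R'+m)×255, (G'+m)×255, (B'+m)×255) = (192.3465, 192.3465, 210.5535)
Round half up → RGB(192, 192, 211)


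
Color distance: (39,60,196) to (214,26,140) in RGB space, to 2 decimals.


d = √[(R₁-R₂)² + (G₁-G₂)² + (B₁-B₂)²]
d = √[(39-214)² + (60-26)² + (196-140)²]
d = √[30625 + 1156 + 3136]
d = √34917
d ≈ 186.86


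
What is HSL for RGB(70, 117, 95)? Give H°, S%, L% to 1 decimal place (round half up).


Normalize: R'=70/255≈0.2745, G'=117/255≈0.4588, B'=95/255≈0.3725
Max=117/255, Min=70/255, Δ=Max-Min=47/255
L = (Max+Min)/2 = (117+70)/510 = 187/510 = 0.36666… → L = 36.7%
L ≤ 0.5 → S = Δ/(Max+Min) = 47/(117+70) = 47/187 = 0.25133… → S = 25.1%
(the 1/255 factors cancel in S and H, so raw channel differences can be used)
Max is G' → H = 60 × ((B-R)/Δ + 2) = 60 × ((95-70)/47 + 2)
  25/47 + 2 = 0.5319… + 2 = 2.5319…
  H = 60 × 2.5319… = 151.914…° → H = 151.9°
= HSL(151.9°, 25.1%, 36.7%)


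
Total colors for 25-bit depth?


Colors = 2^bits = 2^25
= 33,554,432 colors


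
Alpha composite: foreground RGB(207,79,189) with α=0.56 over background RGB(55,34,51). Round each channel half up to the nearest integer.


C = α×F + (1-α)×B, with 1-α = 0.44
R: 0.56×207 + 0.44×55 = 115.92 + 24.20 = 140.12 → 140
G: 0.56×79 + 0.44×34 = 44.24 + 14.96 = 59.20 → 59
B: 0.56×189 + 0.44×51 = 105.84 + 22.44 = 128.28 → 128
= RGB(140, 59, 128)


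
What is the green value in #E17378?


Color: #E17378
R = E1 = 225
G = 73 = 115
B = 78 = 120
Green = 115


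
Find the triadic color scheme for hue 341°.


Triadic: equally spaced at 120° intervals
H1 = 341°
H2 = (341 + 120) mod 360 = 101°
H3 = (341 + 240) mod 360 = 221°
Triadic = 341°, 101°, 221°


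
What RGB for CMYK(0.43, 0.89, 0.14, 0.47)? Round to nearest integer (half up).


R = 255 × (1-C) × (1-K) = 255 × 0.57 × 0.53 = 77.0355 → 77
G = 255 × (1-M) × (1-K) = 255 × 0.11 × 0.53 = 14.8665 → 15
B = 255 × (1-Y) × (1-K) = 255 × 0.86 × 0.53 = 116.229 → 116
= RGB(77, 15, 116)


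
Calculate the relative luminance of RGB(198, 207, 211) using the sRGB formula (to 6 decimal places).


Linearize each channel (sRGB transfer function): c = v/255; c_lin = c/12.92 if c ≤ 0.04045, else ((c+0.055)/1.055)^2.4
  R: 198/255 ≈ 0.776471 > 0.04045 → ((0.776471+0.055)/1.055)^2.4 ≈ 0.564712
  G: 207/255 ≈ 0.811765 > 0.04045 → ((0.811765+0.055)/1.055)^2.4 ≈ 0.623960
  B: 211/255 ≈ 0.827451 > 0.04045 → ((0.827451+0.055)/1.055)^2.4 ≈ 0.651406
R_lin = 0.564712, G_lin = 0.623960, B_lin = 0.651406
L = 0.2126×R + 0.7152×G + 0.0722×B
L = 0.2126×0.564712 + 0.7152×0.623960 + 0.0722×0.651406
L ≈ 0.613346


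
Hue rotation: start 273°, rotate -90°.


New hue = (H + rotation) mod 360
New hue = (273 -90) mod 360
= 183 mod 360
= 183°


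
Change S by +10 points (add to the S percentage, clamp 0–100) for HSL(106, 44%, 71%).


Original S = 44%
Adjustment = +10 percentage points
New S = 44 + (10) = 54
Clamp to [0, 100] → 54
= HSL(106°, 54%, 71%)


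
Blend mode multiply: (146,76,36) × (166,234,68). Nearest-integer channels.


Multiply: C = A×B/255, rounded to nearest integer
R: 146×166/255 = 24236/255 ≈ 95.043 → 95
G: 76×234/255 = 17784/255 ≈ 69.741 → 70
B: 36×68/255 = 2448/255 ≈ 9.600 → 10
= RGB(95, 70, 10)


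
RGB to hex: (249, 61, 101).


R = 249 → F9 (hex)
G = 61 → 3D (hex)
B = 101 → 65 (hex)
Hex = #F93D65


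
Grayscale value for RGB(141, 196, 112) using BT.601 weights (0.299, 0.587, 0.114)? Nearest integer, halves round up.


Gray = 0.299×R + 0.587×G + 0.114×B
Gray = 0.299×141 + 0.587×196 + 0.114×112
Gray = 42.159 + 115.052 + 12.768
Gray = 169.979 → round half up → 170
Gray = 170


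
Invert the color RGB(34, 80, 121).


Invert: (255-R, 255-G, 255-B)
R: 255-34 = 221
G: 255-80 = 175
B: 255-121 = 134
= RGB(221, 175, 134)


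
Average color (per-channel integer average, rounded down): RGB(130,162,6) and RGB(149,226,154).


Midpoint: each channel = ⌊(C₁+C₂)/2⌋
R: ⌊(130+149)/2⌋ = 139
G: ⌊(162+226)/2⌋ = 194
B: ⌊(6+154)/2⌋ = 80
= RGB(139, 194, 80)


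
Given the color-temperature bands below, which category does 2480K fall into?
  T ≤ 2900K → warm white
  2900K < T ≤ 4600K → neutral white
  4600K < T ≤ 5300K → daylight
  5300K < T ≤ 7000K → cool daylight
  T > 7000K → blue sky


Temperature: 2480K
2480K ≤ 2900K → warm white
Classification: warm white


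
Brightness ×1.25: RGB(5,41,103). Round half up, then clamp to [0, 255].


Multiply each channel by 1.25, round half up, clamp to [0, 255]
R: 5×1.25 = 6.25 → round → 6
G: 41×1.25 = 51.25 → round → 51
B: 103×1.25 = 128.75 → round → 129
= RGB(6, 51, 129)


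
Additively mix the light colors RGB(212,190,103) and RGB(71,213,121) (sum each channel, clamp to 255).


Additive: each channel = min(255, C₁+C₂)
R: 212+71 = 283 → 255
G: 190+213 = 403 → 255
B: 103+121 = 224 → 224
= RGB(255, 255, 224)


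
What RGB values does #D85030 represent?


D8 → 216 (R)
50 → 80 (G)
30 → 48 (B)
= RGB(216, 80, 48)


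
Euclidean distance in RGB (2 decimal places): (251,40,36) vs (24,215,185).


d = √[(R₁-R₂)² + (G₁-G₂)² + (B₁-B₂)²]
d = √[(251-24)² + (40-215)² + (36-185)²]
d = √[51529 + 30625 + 22201]
d = √104355
d ≈ 323.04


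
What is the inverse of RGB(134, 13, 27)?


Invert: (255-R, 255-G, 255-B)
R: 255-134 = 121
G: 255-13 = 242
B: 255-27 = 228
= RGB(121, 242, 228)


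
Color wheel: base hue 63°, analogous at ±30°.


Base hue: 63°
Left analog: (63 - 30) mod 360 = 33°
Right analog: (63 + 30) mod 360 = 93°
Analogous hues = 33° and 93°


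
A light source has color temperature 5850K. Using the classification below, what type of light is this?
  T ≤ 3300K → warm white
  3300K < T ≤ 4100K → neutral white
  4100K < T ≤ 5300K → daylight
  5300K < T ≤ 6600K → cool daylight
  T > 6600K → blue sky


Temperature: 5850K
5300K < 5850K ≤ 6600K → cool daylight
Classification: cool daylight


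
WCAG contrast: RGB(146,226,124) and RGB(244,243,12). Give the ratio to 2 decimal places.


Linearize each sRGB channel c=v/255: c/12.92 if c ≤ 0.04045 else ((c+0.055)/1.055)^2.4
L = 0.2126×R_lin + 0.7152×G_lin + 0.0722×B_lin
Color 1 (146,226,124):
  R=146: 146/255≈0.5725 > 0.04045 → ((0.5725+0.055)/1.055)^2.4 ≈ 0.28744
  G=226: 226/255≈0.8863 > 0.04045 → ((0.8863+0.055)/1.055)^2.4 ≈ 0.76052
  B=124: 124/255≈0.4863 > 0.04045 → ((0.4863+0.055)/1.055)^2.4 ≈ 0.20156
  L1 = 0.2126×0.28744 + 0.7152×0.76052 + 0.0722×0.20156 ≈ 0.61959
Color 2 (244,243,12):
  R=244: 244/255≈0.9569 > 0.04045 → ((0.9569+0.055)/1.055)^2.4 ≈ 0.90466
  G=243: 243/255≈0.9529 > 0.04045 → ((0.9529+0.055)/1.055)^2.4 ≈ 0.89627
  B=12: 12/255≈0.0471 > 0.04045 → ((0.0471+0.055)/1.055)^2.4 ≈ 0.00368
  L2 = 0.2126×0.90466 + 0.7152×0.89627 + 0.0722×0.00368 ≈ 0.83361
Lighter = 0.83361, Darker = 0.61959
Ratio = (L_lighter + 0.05) / (L_darker + 0.05)
Ratio = (0.83361 + 0.05) / (0.61959 + 0.05) = 0.88361 / 0.66959 ≈ 1.3196
Ratio ≈ 1.32:1


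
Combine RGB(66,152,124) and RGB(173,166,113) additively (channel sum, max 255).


Additive: each channel = min(255, C₁+C₂)
R: 66+173 = 239 → 239
G: 152+166 = 318 → 255
B: 124+113 = 237 → 237
= RGB(239, 255, 237)


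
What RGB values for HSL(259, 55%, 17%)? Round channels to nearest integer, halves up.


H=259°, S=0.55, L=0.17
C = (1-|2L-1|)×S = (1-|-0.66|)×0.55 = 0.187
H' = H/60 = 259/60 ≈ 4.3167; X = C×(1-|H' mod 2 - 1|) ≈ 0.0592
m = L - C/2 = 0.17 - 0.0935 = 0.0765
Sector ⌊H'⌋ = 4 → (R',G',B') = (≈0.0592, 0.0, 0.187)
RGB = ((R'+m)×255, (G'+m)×255, (B'+m)×255) = (34.60775, 19.5075, 67.1925)
Round half up → RGB(35, 20, 67)


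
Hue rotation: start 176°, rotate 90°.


New hue = (H + rotation) mod 360
New hue = (176 + 90) mod 360
= 266 mod 360
= 266°


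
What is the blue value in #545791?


Color: #545791
R = 54 = 84
G = 57 = 87
B = 91 = 145
Blue = 145


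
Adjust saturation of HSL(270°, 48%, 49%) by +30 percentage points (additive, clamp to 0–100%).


Original S = 48%
Adjustment = +30 percentage points
New S = 48 + (30) = 78
Clamp to [0, 100] → 78
= HSL(270°, 78%, 49%)


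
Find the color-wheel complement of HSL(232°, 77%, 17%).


Complement = opposite side of color wheel = hue + 180°
H' = (232 + 180) mod 360 = 52°
S and L unchanged.
= HSL(52°, 77%, 17%)


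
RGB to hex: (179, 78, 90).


R = 179 → B3 (hex)
G = 78 → 4E (hex)
B = 90 → 5A (hex)
Hex = #B34E5A


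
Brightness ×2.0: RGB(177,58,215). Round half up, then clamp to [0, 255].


Multiply each channel by 2.0, round half up, clamp to [0, 255]
R: 177×2.0 = 354 → clamp → 255
G: 58×2.0 = 116
B: 215×2.0 = 430 → clamp → 255
= RGB(255, 116, 255)


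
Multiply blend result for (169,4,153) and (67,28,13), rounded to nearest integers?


Multiply: C = A×B/255, rounded to nearest integer
R: 169×67/255 = 11323/255 ≈ 44.404 → 44
G: 4×28/255 = 112/255 ≈ 0.439 → 0
B: 153×13/255 = 1989/255 ≈ 7.800 → 8
= RGB(44, 0, 8)


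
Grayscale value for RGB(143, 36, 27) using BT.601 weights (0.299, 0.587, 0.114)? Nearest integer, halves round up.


Gray = 0.299×R + 0.587×G + 0.114×B
Gray = 0.299×143 + 0.587×36 + 0.114×27
Gray = 42.757 + 21.132 + 3.078
Gray = 66.967 → round half up → 67
Gray = 67


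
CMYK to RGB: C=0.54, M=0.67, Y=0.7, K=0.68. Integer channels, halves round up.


R = 255 × (1-C) × (1-K) = 255 × 0.46 × 0.32 = 37.536 → 38
G = 255 × (1-M) × (1-K) = 255 × 0.33 × 0.32 = 26.928 → 27
B = 255 × (1-Y) × (1-K) = 255 × 0.30 × 0.32 = 24.48 → 24
= RGB(38, 27, 24)


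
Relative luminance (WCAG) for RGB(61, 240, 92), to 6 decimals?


Linearize each channel (sRGB transfer function): c = v/255; c_lin = c/12.92 if c ≤ 0.04045, else ((c+0.055)/1.055)^2.4
  R: 61/255 ≈ 0.239216 > 0.04045 → ((0.239216+0.055)/1.055)^2.4 ≈ 0.046665
  G: 240/255 ≈ 0.941176 > 0.04045 → ((0.941176+0.055)/1.055)^2.4 ≈ 0.871367
  B: 92/255 ≈ 0.360784 > 0.04045 → ((0.360784+0.055)/1.055)^2.4 ≈ 0.107023
R_lin = 0.046665, G_lin = 0.871367, B_lin = 0.107023
L = 0.2126×R + 0.7152×G + 0.0722×B
L = 0.2126×0.046665 + 0.7152×0.871367 + 0.0722×0.107023
L ≈ 0.640850


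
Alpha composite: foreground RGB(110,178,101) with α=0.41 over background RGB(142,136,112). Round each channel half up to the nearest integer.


C = α×F + (1-α)×B, with 1-α = 0.59
R: 0.41×110 + 0.59×142 = 45.10 + 83.78 = 128.88 → 129
G: 0.41×178 + 0.59×136 = 72.98 + 80.24 = 153.22 → 153
B: 0.41×101 + 0.59×112 = 41.41 + 66.08 = 107.49 → 107
= RGB(129, 153, 107)


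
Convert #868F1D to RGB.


86 → 134 (R)
8F → 143 (G)
1D → 29 (B)
= RGB(134, 143, 29)


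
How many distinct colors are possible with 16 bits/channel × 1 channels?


Total bits = 16 bits/channel × 1 channels = 16 bits
Distinct colors = 2^16
= 65,536 colors


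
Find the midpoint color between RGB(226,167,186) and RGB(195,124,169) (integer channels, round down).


Midpoint: each channel = ⌊(C₁+C₂)/2⌋
R: ⌊(226+195)/2⌋ = 210
G: ⌊(167+124)/2⌋ = 145
B: ⌊(186+169)/2⌋ = 177
= RGB(210, 145, 177)


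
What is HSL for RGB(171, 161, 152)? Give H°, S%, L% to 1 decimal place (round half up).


Normalize: R'=171/255≈0.6706, G'=161/255≈0.6314, B'=152/255≈0.5961
Max=171/255, Min=152/255, Δ=Max-Min=19/255
L = (Max+Min)/2 = (171+152)/510 = 323/510 = 0.63333… → L = 63.3%
L > 0.5 → S = Δ/(2-Max-Min) = 19/(510-171-152) = 19/187 = 0.10160… → S = 10.2%
(the 1/255 factors cancel in S and H, so raw channel differences can be used)
Max is R' → H = 60 × (((G-B)/Δ) mod 6) = 60 × (((161-152)/19) mod 6)
  9/19 = 0.4736…
  H = 60 × 0.4736… = 28.421…° → H = 28.4°
= HSL(28.4°, 10.2%, 63.3%)


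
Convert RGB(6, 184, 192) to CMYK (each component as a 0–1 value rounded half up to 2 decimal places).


R'=6/255≈0.0235, G'=184/255≈0.7216, B'=192/255≈0.7529
K = 1 - max(R',G',B') = 1 - 192/255 = 63/255 = 0.24705… → 0.25
(1-R'-K)/(1-K) simplifies to (max-R)/max with max = 192:
C = (192-6)/192 = 186/192 = 0.96875 → 0.97
M = (192-184)/192 = 8/192 = 0.04166… → 0.04
Y = (192-192)/192 = 0/192 = 0 → 0.00
= CMYK(0.97, 0.04, 0.00, 0.25)


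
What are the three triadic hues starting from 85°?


Triadic: equally spaced at 120° intervals
H1 = 85°
H2 = (85 + 120) mod 360 = 205°
H3 = (85 + 240) mod 360 = 325°
Triadic = 85°, 205°, 325°


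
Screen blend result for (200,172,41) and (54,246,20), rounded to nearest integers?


Screen: C = 255 - (255-A)×(255-B)/255, rounded to nearest integer
R: 255 - (255-200)×(255-54)/255 = 255 - 11055/255 ≈ 255 - 43.353 = 211.647 → 212
G: 255 - (255-172)×(255-246)/255 = 255 - 747/255 ≈ 255 - 2.929 = 252.071 → 252
B: 255 - (255-41)×(255-20)/255 = 255 - 50290/255 ≈ 255 - 197.216 = 57.784 → 58
= RGB(212, 252, 58)


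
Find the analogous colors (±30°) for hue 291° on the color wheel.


Base hue: 291°
Left analog: (291 - 30) mod 360 = 261°
Right analog: (291 + 30) mod 360 = 321°
Analogous hues = 261° and 321°


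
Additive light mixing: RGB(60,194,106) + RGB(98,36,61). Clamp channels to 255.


Additive: each channel = min(255, C₁+C₂)
R: 60+98 = 158 → 158
G: 194+36 = 230 → 230
B: 106+61 = 167 → 167
= RGB(158, 230, 167)


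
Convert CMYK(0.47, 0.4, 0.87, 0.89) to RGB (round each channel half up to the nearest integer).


R = 255 × (1-C) × (1-K) = 255 × 0.53 × 0.11 = 14.8665 → 15
G = 255 × (1-M) × (1-K) = 255 × 0.60 × 0.11 = 16.83 → 17
B = 255 × (1-Y) × (1-K) = 255 × 0.13 × 0.11 = 3.6465 → 4
= RGB(15, 17, 4)


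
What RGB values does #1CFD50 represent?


1C → 28 (R)
FD → 253 (G)
50 → 80 (B)
= RGB(28, 253, 80)


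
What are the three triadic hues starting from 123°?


Triadic: equally spaced at 120° intervals
H1 = 123°
H2 = (123 + 120) mod 360 = 243°
H3 = (123 + 240) mod 360 = 3°
Triadic = 123°, 243°, 3°


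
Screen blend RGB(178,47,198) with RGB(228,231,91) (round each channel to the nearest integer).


Screen: C = 255 - (255-A)×(255-B)/255, rounded to nearest integer
R: 255 - (255-178)×(255-228)/255 = 255 - 2079/255 ≈ 255 - 8.153 = 246.847 → 247
G: 255 - (255-47)×(255-231)/255 = 255 - 4992/255 ≈ 255 - 19.576 = 235.424 → 235
B: 255 - (255-198)×(255-91)/255 = 255 - 9348/255 ≈ 255 - 36.659 = 218.341 → 218
= RGB(247, 235, 218)


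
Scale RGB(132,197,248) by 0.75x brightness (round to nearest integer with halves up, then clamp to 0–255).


Multiply each channel by 0.75, round half up, clamp to [0, 255]
R: 132×0.75 = 99
G: 197×0.75 = 147.75 → round → 148
B: 248×0.75 = 186
= RGB(99, 148, 186)


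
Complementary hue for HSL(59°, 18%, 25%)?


Complement = opposite side of color wheel = hue + 180°
H' = (59 + 180) mod 360 = 239°
S and L unchanged.
= HSL(239°, 18%, 25%)


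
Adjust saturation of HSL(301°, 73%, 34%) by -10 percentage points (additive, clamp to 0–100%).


Original S = 73%
Adjustment = -10 percentage points
New S = 73 + (-10) = 63
Clamp to [0, 100] → 63
= HSL(301°, 63%, 34%)


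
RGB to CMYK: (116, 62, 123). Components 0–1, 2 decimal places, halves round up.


R'=116/255≈0.4549, G'=62/255≈0.2431, B'=123/255≈0.4824
K = 1 - max(R',G',B') = 1 - 123/255 = 132/255 = 0.51764… → 0.52
(1-R'-K)/(1-K) simplifies to (max-R)/max with max = 123:
C = (123-116)/123 = 7/123 = 0.05691… → 0.06
M = (123-62)/123 = 61/123 = 0.49593… → 0.50
Y = (123-123)/123 = 0/123 = 0 → 0.00
= CMYK(0.06, 0.50, 0.00, 0.52)


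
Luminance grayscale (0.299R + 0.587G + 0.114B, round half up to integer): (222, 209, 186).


Gray = 0.299×R + 0.587×G + 0.114×B
Gray = 0.299×222 + 0.587×209 + 0.114×186
Gray = 66.378 + 122.683 + 21.204
Gray = 210.265 → round half up → 210
Gray = 210


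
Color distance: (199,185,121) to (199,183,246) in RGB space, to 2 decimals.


d = √[(R₁-R₂)² + (G₁-G₂)² + (B₁-B₂)²]
d = √[(199-199)² + (185-183)² + (121-246)²]
d = √[0 + 4 + 15625]
d = √15629
d ≈ 125.02


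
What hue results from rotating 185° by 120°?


New hue = (H + rotation) mod 360
New hue = (185 + 120) mod 360
= 305 mod 360
= 305°


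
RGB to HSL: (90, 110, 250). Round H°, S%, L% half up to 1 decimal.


Normalize: R'=90/255≈0.3529, G'=110/255≈0.4314, B'=250/255≈0.9804
Max=250/255, Min=90/255, Δ=Max-Min=160/255
L = (Max+Min)/2 = (250+90)/510 = 340/510 = 0.66666… → L = 66.7%
L > 0.5 → S = Δ/(2-Max-Min) = 160/(510-250-90) = 160/170 = 0.94117… → S = 94.1%
(the 1/255 factors cancel in S and H, so raw channel differences can be used)
Max is B' → H = 60 × ((R-G)/Δ + 4) = 60 × ((90-110)/160 + 4)
  -20/160 + 4 = -0.125 + 4 = 3.875
  H = 60 × 3.875 = 232.5° → H = 232.5°
= HSL(232.5°, 94.1%, 66.7%)
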